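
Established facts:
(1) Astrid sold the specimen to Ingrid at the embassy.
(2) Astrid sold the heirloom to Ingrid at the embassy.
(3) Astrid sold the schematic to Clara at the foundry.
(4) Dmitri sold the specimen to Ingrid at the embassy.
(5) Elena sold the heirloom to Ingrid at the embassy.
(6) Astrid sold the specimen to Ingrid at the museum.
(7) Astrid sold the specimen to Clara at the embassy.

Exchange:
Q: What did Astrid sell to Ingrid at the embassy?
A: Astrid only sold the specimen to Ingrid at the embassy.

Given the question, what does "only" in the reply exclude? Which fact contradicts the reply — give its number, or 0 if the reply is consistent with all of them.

Answering "What did ...?" puts focus on the thing — here, "the specimen".
"Only" then excludes alternative things while the background — same agent, recipient, setting (Astrid / Ingrid / at the embassy) — is held fixed.
Fact (2) keeps same agent, recipient, setting (Astrid / Ingrid / at the embassy) but has thing = the heirloom; that refutes the reply.
(Fact (6) would refute a reading with focus on the setting — but that is not what the question asks.)

2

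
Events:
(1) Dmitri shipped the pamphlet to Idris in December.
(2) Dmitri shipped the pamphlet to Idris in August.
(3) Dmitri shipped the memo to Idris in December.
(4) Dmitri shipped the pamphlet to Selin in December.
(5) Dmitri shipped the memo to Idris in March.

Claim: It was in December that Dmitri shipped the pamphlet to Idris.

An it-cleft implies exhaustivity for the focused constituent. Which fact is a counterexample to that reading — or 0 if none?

2

The cleft puts "in December" in focus and presupposes the open proposition with Dmitri as agent and the pamphlet as thing and Idris as recipient.
Exhaustivity: in December is the only setting satisfying that background.
Fact (2) shares the background but with setting = in August; exhaustivity is violated.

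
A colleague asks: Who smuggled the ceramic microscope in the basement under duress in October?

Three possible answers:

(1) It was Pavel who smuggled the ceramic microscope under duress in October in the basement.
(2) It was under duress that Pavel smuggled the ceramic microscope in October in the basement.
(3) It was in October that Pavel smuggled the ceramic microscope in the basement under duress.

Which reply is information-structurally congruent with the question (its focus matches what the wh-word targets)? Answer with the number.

1

The question word "who" targets the subject (agent).
Option (1) clefts "Pavel" — that matches what the question asks about.
Option (2) clefts "under duress" — the manner, not what was asked.
Option (3) clefts "in October" — the time, not what was asked.
So the congruent reply is (1).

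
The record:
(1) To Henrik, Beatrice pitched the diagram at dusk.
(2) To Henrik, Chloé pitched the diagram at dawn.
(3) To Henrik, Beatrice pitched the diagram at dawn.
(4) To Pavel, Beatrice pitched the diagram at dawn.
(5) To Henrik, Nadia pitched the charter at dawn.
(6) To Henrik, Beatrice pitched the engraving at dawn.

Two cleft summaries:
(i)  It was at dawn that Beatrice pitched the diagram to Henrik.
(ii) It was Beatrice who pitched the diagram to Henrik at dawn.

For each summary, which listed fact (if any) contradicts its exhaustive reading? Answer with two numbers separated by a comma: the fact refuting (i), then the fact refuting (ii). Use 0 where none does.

1, 2

(i): focus "at dawn". Looking for Beatrice as agent and the diagram as thing and Henrik as recipient with some other setting — fact (1) has at dusk there. Refuted.
(ii): focus "Beatrice". Looking for the diagram as thing and Henrik as recipient and at dawn as setting with some other agent — fact (2) has Chloé there. Refuted.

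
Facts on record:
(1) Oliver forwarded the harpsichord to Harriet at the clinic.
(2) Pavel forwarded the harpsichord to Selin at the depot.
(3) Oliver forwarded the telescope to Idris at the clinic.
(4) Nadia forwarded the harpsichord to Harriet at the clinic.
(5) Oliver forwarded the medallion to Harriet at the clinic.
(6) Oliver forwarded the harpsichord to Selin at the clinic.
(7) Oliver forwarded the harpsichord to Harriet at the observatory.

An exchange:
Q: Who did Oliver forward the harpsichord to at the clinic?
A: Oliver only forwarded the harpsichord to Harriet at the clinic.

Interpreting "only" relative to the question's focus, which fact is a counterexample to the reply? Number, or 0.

The question "Who did ... to ...?" targets the recipient, so in the reply the focus falls on "Harriet".
So "only" ranges over recipients; the rest (Oliver as agent and the harpsichord as thing and at the clinic as setting) is presupposed.
Fact (6) shares the background with a different recipient (Selin) — counterexample.
(Fact (5) would refute a reading with focus on the thing — but that is not what the question asks.)

6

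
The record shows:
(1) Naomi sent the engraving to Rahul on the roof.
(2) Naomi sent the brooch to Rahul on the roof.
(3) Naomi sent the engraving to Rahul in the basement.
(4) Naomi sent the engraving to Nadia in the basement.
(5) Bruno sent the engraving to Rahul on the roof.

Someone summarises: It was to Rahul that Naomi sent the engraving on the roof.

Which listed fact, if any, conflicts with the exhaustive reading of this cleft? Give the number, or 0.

Focus of the cleft: "Rahul" (the recipient). Presupposed background: agent = Naomi, thing = the engraving, setting = on the roof.
Exhaustivity: Rahul is the only recipient satisfying that background.
No listed fact matches the background with a different recipient. Exhaustivity holds.

0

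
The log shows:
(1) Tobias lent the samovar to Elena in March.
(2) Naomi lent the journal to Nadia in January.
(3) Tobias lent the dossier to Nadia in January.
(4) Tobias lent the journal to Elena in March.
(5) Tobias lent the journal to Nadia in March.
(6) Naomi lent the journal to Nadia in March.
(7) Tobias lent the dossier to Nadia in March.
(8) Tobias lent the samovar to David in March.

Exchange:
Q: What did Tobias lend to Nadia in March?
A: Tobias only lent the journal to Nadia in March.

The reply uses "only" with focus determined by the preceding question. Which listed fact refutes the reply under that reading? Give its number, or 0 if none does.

Answering "What did ...?" puts focus on the thing — here, "the journal".
"Only" then excludes alternative things while the background — same agent, recipient, setting (Tobias / Nadia / in March) — is held fixed.
Fact (7) shares the background with a different thing (the dossier) — counterexample.
(Fact (4) would refute a reading with focus on the recipient — but that is not what the question asks.)

7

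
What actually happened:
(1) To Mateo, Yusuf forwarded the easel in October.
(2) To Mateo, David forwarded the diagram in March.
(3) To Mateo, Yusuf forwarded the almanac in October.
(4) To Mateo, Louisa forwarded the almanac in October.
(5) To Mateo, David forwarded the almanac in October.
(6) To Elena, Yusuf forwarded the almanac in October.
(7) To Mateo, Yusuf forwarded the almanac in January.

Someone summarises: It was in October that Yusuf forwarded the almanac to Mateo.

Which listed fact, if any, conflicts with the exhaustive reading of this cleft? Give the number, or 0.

The cleft puts "in October" in focus and presupposes the open proposition with same agent, thing, recipient (Yusuf / the almanac / Mateo).
The exhaustive reading says no other setting fits that background.
Fact (7) shares the background but with setting = in January; exhaustivity is violated.

7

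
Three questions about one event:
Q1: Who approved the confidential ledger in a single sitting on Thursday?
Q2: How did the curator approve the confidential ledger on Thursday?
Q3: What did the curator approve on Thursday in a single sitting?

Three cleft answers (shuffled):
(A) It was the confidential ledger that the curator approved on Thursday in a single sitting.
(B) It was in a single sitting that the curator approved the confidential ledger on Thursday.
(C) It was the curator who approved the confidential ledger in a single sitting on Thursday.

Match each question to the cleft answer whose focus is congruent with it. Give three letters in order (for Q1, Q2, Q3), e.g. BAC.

CBA

Q1 asks about the subject (agent); cleft (C) focuses "the curator", which is the subject (agent) — so Q1 → C.
Q2 asks about the manner; cleft (B) focuses "in a single sitting", which is the manner — so Q2 → B.
Q3 asks about the direct object; cleft (A) focuses "the confidential ledger", which is the direct object — so Q3 → A.
Mapping: Q1→C, Q2→B, Q3→A.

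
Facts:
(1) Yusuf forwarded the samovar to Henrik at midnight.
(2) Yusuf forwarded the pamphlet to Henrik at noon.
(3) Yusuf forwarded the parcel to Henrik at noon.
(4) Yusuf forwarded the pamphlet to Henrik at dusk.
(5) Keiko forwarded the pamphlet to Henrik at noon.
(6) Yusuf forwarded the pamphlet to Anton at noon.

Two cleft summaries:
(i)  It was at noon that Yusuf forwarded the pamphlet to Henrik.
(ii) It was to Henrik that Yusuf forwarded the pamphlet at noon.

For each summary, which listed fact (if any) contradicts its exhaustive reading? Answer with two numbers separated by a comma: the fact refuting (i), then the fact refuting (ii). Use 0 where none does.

4, 6

(i): focus "at noon". Looking for Yusuf as agent and the pamphlet as thing and Henrik as recipient with some other setting — fact (4) has at dusk there. Refuted.
(ii): focus "Henrik". Looking for Yusuf as agent and the pamphlet as thing and at noon as setting with some other recipient — fact (6) has Anton there. Refuted.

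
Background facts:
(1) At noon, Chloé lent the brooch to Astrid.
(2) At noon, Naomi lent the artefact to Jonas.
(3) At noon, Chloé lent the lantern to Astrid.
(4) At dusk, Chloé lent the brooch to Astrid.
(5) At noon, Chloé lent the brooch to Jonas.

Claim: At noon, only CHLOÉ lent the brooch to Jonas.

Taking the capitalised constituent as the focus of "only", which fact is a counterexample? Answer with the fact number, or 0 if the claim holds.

0

The capitals mark "Chloé" as focus. So "only" rules out other agents, with the rest (thing = the brooch, recipient = Jonas, setting = at noon) as background.
Every other fact changes something in the background, not just the agent. Nothing refutes the claim.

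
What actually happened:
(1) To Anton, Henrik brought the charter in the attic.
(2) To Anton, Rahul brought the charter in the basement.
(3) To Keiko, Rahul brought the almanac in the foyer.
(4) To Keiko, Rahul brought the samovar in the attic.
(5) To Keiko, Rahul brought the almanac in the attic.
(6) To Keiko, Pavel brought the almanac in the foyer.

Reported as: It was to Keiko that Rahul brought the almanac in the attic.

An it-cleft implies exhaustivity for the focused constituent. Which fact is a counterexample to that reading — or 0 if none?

0

The cleft puts "Keiko" in focus and presupposes the open proposition with agent = Rahul, thing = the almanac, setting = in the attic.
The exhaustive reading says no other recipient fits that background.
No listed fact matches the background with a different recipient. Exhaustivity holds.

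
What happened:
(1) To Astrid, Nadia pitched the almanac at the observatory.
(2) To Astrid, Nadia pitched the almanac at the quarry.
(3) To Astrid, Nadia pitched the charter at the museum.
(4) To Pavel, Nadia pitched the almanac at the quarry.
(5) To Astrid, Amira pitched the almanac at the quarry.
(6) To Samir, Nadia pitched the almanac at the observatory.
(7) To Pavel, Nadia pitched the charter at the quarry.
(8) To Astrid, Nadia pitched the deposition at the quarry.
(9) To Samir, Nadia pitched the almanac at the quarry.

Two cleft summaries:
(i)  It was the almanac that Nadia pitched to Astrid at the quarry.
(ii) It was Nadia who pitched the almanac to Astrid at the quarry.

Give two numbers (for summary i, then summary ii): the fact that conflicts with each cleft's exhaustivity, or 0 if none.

Summary (i) focuses "the almanac" (the thing); background agent = Nadia, recipient = Astrid, setting = at the quarry. Fact (8) matches that background with thing = the deposition — refutes (i).
Summary (ii) focuses "Nadia" (the agent); background thing = the almanac, recipient = Astrid, setting = at the quarry. Fact (5) matches that background with agent = Amira — refutes (ii).

8, 5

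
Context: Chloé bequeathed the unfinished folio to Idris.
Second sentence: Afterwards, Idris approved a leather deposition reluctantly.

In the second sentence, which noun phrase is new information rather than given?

"Idris" in the second sentence is given — already mentioned in the context.
"a leather deposition" has no antecedent in the context; it is discourse-new (the indefinite article also signals a new referent).

a leather deposition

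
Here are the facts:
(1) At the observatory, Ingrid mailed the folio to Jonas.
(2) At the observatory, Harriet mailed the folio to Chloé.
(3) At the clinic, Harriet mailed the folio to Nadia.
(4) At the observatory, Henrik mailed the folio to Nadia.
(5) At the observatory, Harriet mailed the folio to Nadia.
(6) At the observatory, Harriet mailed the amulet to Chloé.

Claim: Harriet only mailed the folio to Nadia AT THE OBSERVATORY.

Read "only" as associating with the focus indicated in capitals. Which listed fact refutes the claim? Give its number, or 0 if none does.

The capitals mark "at the observatory" as focus. So "only" rules out other settings, with the rest (same agent, thing, recipient (Harriet / the folio / Nadia)) as background.
Fact (3) shares the background but differs in setting (at the clinic) — a counterexample.

3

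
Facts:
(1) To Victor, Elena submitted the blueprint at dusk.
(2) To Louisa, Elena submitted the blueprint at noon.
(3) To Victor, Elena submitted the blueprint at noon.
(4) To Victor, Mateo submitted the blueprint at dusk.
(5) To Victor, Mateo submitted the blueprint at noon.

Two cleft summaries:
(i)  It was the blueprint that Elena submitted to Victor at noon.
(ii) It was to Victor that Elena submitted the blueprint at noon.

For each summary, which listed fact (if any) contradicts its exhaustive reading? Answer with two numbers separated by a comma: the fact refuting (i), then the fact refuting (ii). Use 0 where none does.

0, 2

(i): focus "the blueprint". No fact shares agent = Elena, recipient = Victor, setting = at noon with a different thing. 0.
(ii): focus "Victor". Looking for agent = Elena, thing = the blueprint, setting = at noon with some other recipient — fact (2) has Louisa there. Refuted.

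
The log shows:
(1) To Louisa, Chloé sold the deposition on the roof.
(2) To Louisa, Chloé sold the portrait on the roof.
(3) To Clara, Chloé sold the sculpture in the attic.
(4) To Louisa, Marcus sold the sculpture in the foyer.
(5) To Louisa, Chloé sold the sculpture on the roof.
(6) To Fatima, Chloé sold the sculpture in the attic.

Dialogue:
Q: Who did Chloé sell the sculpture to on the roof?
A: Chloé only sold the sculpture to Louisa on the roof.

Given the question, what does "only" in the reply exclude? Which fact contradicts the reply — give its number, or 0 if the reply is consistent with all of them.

The question "Who did ... to ...?" targets the recipient, so in the reply the focus falls on "Louisa".
So "only" ranges over recipients; the rest (Chloé as agent and the sculpture as thing and on the roof as setting) is presupposed.
No fact keeps Chloé as agent and the sculpture as thing and on the roof as setting while changing the recipient; every other fact differs on something backgrounded. The reply stands.
(Fact (1) would refute a reading with focus on the thing — but that is not what the question asks.)

0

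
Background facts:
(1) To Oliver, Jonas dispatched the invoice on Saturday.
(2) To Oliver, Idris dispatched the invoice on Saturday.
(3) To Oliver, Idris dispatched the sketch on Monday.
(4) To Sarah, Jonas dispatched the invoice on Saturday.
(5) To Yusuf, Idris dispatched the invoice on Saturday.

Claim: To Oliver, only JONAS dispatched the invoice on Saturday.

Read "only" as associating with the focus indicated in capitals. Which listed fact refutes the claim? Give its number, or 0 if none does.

2

The capitals mark "Jonas" as focus. So "only" rules out other agents, with the rest (thing = the invoice, recipient = Oliver, setting = on Saturday) as background.
Fact (2) matches on thing = the invoice, recipient = Oliver, setting = on Saturday, but has agent = Idris instead. That refutes the claim.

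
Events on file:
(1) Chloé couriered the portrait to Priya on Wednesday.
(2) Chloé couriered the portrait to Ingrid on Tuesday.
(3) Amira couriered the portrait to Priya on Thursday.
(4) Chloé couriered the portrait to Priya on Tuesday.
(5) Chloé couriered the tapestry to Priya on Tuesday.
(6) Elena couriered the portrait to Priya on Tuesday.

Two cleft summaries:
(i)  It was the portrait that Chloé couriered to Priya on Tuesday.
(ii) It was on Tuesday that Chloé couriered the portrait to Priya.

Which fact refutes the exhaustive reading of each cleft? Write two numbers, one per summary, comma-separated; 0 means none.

5, 1

(i): focus "the portrait". Looking for agent = Chloé, recipient = Priya, setting = on Tuesday with some other thing — fact (5) has the tapestry there. Refuted.
(ii): focus "on Tuesday". Looking for agent = Chloé, thing = the portrait, recipient = Priya with some other setting — fact (1) has on Wednesday there. Refuted.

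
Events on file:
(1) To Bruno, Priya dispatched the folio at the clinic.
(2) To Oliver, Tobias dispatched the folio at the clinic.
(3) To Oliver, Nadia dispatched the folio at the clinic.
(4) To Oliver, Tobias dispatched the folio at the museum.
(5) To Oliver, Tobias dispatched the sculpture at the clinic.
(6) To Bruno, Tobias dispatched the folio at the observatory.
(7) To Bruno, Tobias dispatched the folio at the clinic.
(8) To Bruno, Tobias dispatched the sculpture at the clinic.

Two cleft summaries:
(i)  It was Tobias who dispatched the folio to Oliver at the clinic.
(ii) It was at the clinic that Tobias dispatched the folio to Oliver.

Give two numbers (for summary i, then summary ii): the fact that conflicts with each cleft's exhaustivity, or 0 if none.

(i): focus "Tobias". Looking for same thing, recipient, setting (the folio / Oliver / at the clinic) with some other agent — fact (3) has Nadia there. Refuted.
(ii): focus "at the clinic". Looking for same agent, thing, recipient (Tobias / the folio / Oliver) with some other setting — fact (4) has at the museum there. Refuted.

3, 4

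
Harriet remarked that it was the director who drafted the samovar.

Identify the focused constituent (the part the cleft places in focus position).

the director

In an it-cleft "It was X that/who ...", the clefted constituent X is the focus; the that/who-clause expresses the presupposed open proposition.
Here the focus is "the director". The backgrounded (presupposed) material includes "the samovar".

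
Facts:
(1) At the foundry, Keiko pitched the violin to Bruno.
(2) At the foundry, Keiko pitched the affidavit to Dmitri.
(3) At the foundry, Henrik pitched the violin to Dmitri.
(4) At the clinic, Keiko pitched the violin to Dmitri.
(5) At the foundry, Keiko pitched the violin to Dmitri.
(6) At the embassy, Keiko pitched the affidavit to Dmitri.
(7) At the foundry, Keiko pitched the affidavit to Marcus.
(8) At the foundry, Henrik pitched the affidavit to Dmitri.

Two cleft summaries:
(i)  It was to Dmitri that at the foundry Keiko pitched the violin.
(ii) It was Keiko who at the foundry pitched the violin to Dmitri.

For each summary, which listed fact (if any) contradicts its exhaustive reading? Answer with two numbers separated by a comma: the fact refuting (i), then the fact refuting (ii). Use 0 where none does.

(i): focus "Dmitri". Looking for agent = Keiko, thing = the violin, setting = at the foundry with some other recipient — fact (1) has Bruno there. Refuted.
(ii): focus "Keiko". Looking for thing = the violin, recipient = Dmitri, setting = at the foundry with some other agent — fact (3) has Henrik there. Refuted.

1, 3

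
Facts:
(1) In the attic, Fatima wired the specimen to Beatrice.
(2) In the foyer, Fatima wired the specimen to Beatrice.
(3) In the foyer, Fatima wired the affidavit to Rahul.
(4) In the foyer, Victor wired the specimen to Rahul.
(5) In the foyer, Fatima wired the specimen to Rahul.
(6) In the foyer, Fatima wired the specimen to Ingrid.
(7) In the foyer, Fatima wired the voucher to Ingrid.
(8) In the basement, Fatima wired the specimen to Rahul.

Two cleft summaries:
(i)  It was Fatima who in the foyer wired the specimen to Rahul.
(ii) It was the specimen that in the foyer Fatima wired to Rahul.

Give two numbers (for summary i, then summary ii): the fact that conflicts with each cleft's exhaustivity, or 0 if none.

4, 3

(i): focus "Fatima". Looking for same thing, recipient, setting (the specimen / Rahul / in the foyer) with some other agent — fact (4) has Victor there. Refuted.
(ii): focus "the specimen". Looking for same agent, recipient, setting (Fatima / Rahul / in the foyer) with some other thing — fact (3) has the affidavit there. Refuted.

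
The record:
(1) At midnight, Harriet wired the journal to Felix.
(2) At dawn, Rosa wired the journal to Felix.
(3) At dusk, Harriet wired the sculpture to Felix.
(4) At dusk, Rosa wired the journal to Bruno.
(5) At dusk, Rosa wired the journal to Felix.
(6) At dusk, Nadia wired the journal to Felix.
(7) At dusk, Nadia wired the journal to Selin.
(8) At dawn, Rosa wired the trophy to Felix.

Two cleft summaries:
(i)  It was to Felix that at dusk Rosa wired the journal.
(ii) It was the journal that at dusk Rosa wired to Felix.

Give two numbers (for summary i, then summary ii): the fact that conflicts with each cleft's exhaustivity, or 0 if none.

4, 0

Summary (i) focuses "Felix" (the recipient); background same agent, thing, setting (Rosa / the journal / at dusk). Fact (4) matches that background with recipient = Bruno — refutes (i).
Summary (ii) focuses "the journal" (the thing); background same agent, recipient, setting (Rosa / Felix / at dusk). No fact matches that background with a different thing, so 0.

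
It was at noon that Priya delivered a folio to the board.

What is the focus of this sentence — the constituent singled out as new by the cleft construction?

at noon

In an it-cleft "It was X that/who ...", the clefted constituent X is the focus; the that/who-clause expresses the presupposed open proposition.
Here the focus is "at noon". The backgrounded (presupposed) material includes "Priya", "a folio" and "to the board".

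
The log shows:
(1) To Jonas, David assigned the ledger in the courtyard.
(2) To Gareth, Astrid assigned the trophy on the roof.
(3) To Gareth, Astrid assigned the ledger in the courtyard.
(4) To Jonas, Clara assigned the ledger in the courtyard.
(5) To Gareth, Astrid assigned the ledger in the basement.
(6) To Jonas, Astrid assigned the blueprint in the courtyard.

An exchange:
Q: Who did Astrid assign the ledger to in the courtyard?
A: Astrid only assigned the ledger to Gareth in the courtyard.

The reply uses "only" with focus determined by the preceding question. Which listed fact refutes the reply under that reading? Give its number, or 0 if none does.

0

The question "Who did ... to ...?" targets the recipient, so in the reply the focus falls on "Gareth".
"Only" then excludes alternative recipients while the background — same agent, thing, setting (Astrid / the ledger / in the courtyard) — is held fixed.
No listed fact shares that background with another recipient. Nothing contradicts the reply.
(Fact (5) would refute a reading with focus on the setting — but that is not what the question asks.)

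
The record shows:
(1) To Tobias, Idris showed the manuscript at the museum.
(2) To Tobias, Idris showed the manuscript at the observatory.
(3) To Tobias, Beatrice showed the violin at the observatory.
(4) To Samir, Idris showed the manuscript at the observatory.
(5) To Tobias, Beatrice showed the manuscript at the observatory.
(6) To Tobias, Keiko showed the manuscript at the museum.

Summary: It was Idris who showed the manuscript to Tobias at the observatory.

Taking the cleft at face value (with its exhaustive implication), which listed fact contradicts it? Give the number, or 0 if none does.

Focus of the cleft: "Idris" (the agent). Presupposed background: thing = the manuscript, recipient = Tobias, setting = at the observatory.
The exhaustive reading says no other agent fits that background.
Fact (5) shares the background but with agent = Beatrice; exhaustivity is violated.

5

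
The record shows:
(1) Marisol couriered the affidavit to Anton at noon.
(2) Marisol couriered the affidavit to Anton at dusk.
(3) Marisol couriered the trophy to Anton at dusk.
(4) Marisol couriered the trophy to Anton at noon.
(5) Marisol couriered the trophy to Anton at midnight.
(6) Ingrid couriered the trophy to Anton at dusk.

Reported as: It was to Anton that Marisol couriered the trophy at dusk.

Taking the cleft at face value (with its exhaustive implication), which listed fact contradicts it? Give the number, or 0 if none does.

0

Focus of the cleft: "Anton" (the recipient). Presupposed background: agent = Marisol, thing = the trophy, setting = at dusk.
The exhaustive reading says no other recipient fits that background.
No listed fact matches the background with a different recipient. Exhaustivity holds.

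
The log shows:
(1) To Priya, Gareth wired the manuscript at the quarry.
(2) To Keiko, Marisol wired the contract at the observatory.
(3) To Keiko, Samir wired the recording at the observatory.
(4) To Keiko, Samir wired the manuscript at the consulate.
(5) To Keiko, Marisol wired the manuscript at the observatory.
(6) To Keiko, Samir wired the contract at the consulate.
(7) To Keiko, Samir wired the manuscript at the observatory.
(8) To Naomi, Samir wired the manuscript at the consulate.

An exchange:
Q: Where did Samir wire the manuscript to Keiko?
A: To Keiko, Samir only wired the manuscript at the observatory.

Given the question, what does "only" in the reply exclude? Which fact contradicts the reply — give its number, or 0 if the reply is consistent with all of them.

The question "Where did ...?" targets the setting, so in the reply the focus falls on "at the observatory".
So "only" ranges over settings; the rest (agent = Samir, thing = the manuscript, recipient = Keiko) is presupposed.
Fact (4) keeps agent = Samir, thing = the manuscript, recipient = Keiko but has setting = at the consulate; that refutes the reply.
(Fact (3) would refute a reading with focus on the thing — but that is not what the question asks.)

4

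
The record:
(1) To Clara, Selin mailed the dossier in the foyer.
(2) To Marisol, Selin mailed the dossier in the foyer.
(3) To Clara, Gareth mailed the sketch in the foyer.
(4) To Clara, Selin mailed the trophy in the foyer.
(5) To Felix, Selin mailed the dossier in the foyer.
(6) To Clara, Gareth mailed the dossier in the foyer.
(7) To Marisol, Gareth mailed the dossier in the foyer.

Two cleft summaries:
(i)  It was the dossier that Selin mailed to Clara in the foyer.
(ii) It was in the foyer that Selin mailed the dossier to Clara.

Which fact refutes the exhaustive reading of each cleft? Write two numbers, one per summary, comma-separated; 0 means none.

4, 0

Summary (i) focuses "the dossier" (the thing); background Selin as agent and Clara as recipient and in the foyer as setting. Fact (4) matches that background with thing = the trophy — refutes (i).
Summary (ii) focuses "in the foyer" (the setting); background Selin as agent and the dossier as thing and Clara as recipient. No fact matches that background with a different setting, so 0.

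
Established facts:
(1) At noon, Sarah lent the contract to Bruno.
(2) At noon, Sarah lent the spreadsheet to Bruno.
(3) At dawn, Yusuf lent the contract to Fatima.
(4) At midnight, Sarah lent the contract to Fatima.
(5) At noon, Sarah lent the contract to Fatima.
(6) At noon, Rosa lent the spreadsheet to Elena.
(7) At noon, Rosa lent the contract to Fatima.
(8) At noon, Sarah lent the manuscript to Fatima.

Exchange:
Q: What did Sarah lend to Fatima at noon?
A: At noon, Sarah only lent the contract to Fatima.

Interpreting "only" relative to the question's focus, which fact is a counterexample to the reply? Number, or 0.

Answering "What did ...?" puts focus on the thing — here, "the contract".
"Only" then excludes alternative things while the background — Sarah as agent and Fatima as recipient and at noon as setting — is held fixed.
Fact (8) shares the background with a different thing (the manuscript) — counterexample.
(Fact (1) would refute a reading with focus on the recipient — but that is not what the question asks.)

8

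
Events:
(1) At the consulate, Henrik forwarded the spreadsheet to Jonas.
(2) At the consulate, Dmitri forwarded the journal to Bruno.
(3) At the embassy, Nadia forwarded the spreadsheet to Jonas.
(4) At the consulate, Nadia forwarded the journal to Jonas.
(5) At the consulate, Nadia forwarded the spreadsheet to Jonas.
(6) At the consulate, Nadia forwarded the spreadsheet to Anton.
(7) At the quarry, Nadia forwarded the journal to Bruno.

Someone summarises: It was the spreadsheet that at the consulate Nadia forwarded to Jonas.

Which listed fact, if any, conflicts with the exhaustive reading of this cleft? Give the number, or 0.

Focus of the cleft: "the spreadsheet" (the thing). Presupposed background: same agent, recipient, setting (Nadia / Jonas / at the consulate).
The exhaustive reading says no other thing fits that background.
Fact (4) shares the background but with thing = the journal; exhaustivity is violated.

4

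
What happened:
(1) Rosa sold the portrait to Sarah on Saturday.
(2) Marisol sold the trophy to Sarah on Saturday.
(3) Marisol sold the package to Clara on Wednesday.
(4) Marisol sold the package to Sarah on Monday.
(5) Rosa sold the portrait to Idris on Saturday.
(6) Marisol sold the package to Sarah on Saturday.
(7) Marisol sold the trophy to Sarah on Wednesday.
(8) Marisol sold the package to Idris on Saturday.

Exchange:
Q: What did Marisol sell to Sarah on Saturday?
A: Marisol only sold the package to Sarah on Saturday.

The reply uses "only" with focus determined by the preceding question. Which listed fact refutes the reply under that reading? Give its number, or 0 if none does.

The question "What did ...?" targets the thing, so in the reply the focus falls on "the package".
So "only" ranges over things; the rest (Marisol as agent and Sarah as recipient and on Saturday as setting) is presupposed.
Fact (2) shares the background with a different thing (the trophy) — counterexample.
(Fact (8) would refute a reading with focus on the recipient — but that is not what the question asks.)

2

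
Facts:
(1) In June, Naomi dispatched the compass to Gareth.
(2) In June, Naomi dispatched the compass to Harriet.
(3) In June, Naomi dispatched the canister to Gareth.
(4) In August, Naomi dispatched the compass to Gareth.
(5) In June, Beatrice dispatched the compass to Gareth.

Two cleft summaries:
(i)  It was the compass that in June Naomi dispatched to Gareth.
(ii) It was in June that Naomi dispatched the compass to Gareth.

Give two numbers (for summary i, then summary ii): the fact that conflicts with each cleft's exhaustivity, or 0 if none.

3, 4

Summary (i) focuses "the compass" (the thing); background agent = Naomi, recipient = Gareth, setting = in June. Fact (3) matches that background with thing = the canister — refutes (i).
Summary (ii) focuses "in June" (the setting); background agent = Naomi, thing = the compass, recipient = Gareth. Fact (4) matches that background with setting = in August — refutes (ii).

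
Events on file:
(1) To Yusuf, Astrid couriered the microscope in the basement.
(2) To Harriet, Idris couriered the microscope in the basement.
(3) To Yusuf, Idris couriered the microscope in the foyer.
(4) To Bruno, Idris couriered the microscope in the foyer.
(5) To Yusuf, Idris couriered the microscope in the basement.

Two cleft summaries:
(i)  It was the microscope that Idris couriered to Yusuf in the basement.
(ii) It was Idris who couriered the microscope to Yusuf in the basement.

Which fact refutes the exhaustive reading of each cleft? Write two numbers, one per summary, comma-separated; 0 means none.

(i): focus "the microscope". No fact shares same agent, recipient, setting (Idris / Yusuf / in the basement) with a different thing. 0.
(ii): focus "Idris". Looking for same thing, recipient, setting (the microscope / Yusuf / in the basement) with some other agent — fact (1) has Astrid there. Refuted.

0, 1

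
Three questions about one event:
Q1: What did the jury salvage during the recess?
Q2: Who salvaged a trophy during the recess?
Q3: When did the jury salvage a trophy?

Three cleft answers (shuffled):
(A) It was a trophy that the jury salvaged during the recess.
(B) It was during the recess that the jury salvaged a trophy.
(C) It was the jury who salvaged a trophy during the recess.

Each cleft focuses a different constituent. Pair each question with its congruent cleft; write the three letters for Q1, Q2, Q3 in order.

ACB

Q1 asks about the direct object; cleft (A) focuses "a trophy", which is the direct object — so Q1 → A.
Q2 asks about the subject (agent); cleft (C) focuses "the jury", which is the subject (agent) — so Q2 → C.
Q3 asks about the time; cleft (B) focuses "during the recess", which is the time — so Q3 → B.
Mapping: Q1→A, Q2→C, Q3→B.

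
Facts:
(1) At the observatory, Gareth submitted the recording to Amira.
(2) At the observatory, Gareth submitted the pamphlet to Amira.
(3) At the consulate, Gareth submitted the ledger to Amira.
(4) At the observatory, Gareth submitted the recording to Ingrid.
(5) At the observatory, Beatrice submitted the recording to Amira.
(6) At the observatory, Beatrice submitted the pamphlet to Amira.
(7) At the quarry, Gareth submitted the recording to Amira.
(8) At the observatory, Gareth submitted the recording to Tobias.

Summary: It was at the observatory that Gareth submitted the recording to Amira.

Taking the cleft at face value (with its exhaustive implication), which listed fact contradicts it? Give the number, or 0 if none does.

Focus of the cleft: "at the observatory" (the setting). Presupposed background: same agent, thing, recipient (Gareth / the recording / Amira).
The exhaustive reading says no other setting fits that background.
Fact (7) shares the background but with setting = at the quarry; exhaustivity is violated.

7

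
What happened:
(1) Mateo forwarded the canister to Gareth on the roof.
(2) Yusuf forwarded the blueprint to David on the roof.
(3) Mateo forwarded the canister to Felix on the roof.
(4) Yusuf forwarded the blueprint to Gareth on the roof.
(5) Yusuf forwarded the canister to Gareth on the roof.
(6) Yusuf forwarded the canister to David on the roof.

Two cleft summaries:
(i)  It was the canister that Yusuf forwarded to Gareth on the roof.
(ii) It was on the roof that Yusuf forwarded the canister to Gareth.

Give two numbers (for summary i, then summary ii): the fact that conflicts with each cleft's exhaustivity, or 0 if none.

4, 0

(i): focus "the canister". Looking for agent = Yusuf, recipient = Gareth, setting = on the roof with some other thing — fact (4) has the blueprint there. Refuted.
(ii): focus "on the roof". No fact shares agent = Yusuf, thing = the canister, recipient = Gareth with a different setting. 0.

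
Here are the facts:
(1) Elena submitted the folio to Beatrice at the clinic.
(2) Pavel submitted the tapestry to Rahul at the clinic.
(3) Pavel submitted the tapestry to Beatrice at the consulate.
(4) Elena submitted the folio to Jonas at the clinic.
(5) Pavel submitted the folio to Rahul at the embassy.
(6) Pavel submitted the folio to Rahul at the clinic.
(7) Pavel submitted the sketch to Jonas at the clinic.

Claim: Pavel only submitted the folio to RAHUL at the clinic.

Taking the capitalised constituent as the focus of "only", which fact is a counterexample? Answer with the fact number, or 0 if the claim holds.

0

Focus (in capitals) is "Rahul" — the recipient. "Only" excludes alternative recipients while holding fixed Pavel as agent and the folio as thing and at the clinic as setting.
No fact matches Pavel as agent and the folio as thing and at the clinic as setting with a different recipient — every other fact differs on at least one backgrounded slot. So no fact refutes it.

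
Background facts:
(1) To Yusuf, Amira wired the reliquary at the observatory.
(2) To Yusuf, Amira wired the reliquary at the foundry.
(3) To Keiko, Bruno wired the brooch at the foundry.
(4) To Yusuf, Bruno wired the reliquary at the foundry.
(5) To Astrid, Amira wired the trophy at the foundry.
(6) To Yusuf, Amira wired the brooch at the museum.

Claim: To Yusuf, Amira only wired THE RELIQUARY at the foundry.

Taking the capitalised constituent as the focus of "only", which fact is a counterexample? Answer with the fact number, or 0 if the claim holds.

Focus (in capitals) is "the reliquary" — the thing. "Only" excludes alternative things while holding fixed Amira as agent and Yusuf as recipient and at the foundry as setting.
No fact matches Amira as agent and Yusuf as recipient and at the foundry as setting with a different thing — every other fact differs on at least one backgrounded slot. So no fact refutes it.

0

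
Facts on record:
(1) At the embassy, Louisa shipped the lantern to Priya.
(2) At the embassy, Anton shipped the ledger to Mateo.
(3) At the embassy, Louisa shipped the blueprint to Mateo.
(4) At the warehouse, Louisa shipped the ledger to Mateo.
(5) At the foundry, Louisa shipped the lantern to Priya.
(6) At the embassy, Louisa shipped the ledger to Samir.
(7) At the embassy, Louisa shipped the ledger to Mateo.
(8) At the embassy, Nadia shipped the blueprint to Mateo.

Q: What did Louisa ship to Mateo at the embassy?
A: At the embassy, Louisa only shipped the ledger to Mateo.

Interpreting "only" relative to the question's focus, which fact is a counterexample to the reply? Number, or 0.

3

The question "What did ...?" targets the thing, so in the reply the focus falls on "the ledger".
"Only" then excludes alternative things while the background — agent = Louisa, recipient = Mateo, setting = at the embassy — is held fixed.
Fact (3) keeps agent = Louisa, recipient = Mateo, setting = at the embassy but has thing = the blueprint; that refutes the reply.
(Fact (6) would refute a reading with focus on the recipient — but that is not what the question asks.)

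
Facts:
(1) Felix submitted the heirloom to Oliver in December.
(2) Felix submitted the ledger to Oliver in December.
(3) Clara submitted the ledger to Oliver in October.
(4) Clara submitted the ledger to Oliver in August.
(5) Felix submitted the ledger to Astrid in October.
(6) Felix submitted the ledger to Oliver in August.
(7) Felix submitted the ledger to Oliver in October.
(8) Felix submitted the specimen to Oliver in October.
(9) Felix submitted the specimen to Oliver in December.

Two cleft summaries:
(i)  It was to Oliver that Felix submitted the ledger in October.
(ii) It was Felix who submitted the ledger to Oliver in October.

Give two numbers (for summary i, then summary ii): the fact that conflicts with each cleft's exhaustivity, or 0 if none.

5, 3

(i): focus "Oliver". Looking for Felix as agent and the ledger as thing and in October as setting with some other recipient — fact (5) has Astrid there. Refuted.
(ii): focus "Felix". Looking for the ledger as thing and Oliver as recipient and in October as setting with some other agent — fact (3) has Clara there. Refuted.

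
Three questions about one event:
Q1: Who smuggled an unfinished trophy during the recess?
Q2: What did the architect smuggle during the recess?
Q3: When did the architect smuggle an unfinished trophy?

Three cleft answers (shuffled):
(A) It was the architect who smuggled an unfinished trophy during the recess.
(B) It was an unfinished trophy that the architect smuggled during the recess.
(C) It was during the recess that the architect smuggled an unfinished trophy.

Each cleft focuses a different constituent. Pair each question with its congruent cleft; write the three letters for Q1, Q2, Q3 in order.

Q1 asks about the subject (agent); cleft (A) focuses "the architect", which is the subject (agent) — so Q1 → A.
Q2 asks about the direct object; cleft (B) focuses "an unfinished trophy", which is the direct object — so Q2 → B.
Q3 asks about the time; cleft (C) focuses "during the recess", which is the time — so Q3 → C.
Mapping: Q1→A, Q2→B, Q3→C.

ABC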